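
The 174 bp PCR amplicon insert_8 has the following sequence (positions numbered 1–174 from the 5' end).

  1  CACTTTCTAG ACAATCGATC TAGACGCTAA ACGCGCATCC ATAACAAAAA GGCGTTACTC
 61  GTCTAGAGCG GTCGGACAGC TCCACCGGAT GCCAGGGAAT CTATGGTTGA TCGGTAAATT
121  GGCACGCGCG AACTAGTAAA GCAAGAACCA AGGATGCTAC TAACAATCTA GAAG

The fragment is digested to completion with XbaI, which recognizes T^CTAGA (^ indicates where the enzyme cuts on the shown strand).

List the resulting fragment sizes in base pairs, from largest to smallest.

105, 43, 13, 7, 6 bp

XbaI sites (TCTAGA) start at positions 6, 19, 62, 167.
XbaI cuts after the first base of each site, so after positions 6, 19, 62, 167.
Linear molecule, 4 cuts → 5 fragments:
  1–6 → 6 bp
  7–19 → 13 bp
  20–62 → 43 bp
  63–167 → 105 bp
  168–174 → 7 bp
Sorted largest to smallest: 105, 43, 13, 7, 6 bp.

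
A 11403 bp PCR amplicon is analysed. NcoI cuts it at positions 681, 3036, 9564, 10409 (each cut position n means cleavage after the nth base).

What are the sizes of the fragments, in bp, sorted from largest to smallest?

Linear molecule, 4 cuts → 5 fragments:
  681 − 0 = 681 bp
  3036 − 681 = 2355 bp
  9564 − 3036 = 6528 bp
  10409 − 9564 = 845 bp
  11403 − 10409 = 994 bp
Sorted largest to smallest: 6528, 2355, 994, 845, 681 bp.

6528, 2355, 994, 845, 681 bp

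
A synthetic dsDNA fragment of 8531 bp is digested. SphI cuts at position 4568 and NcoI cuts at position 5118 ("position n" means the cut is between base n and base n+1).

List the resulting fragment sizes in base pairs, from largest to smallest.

Combined cut positions (sorted): 4568, 5118.
Linear molecule, 2 cuts → 3 fragments:
  4568 − 0 = 4568 bp
  5118 − 4568 = 550 bp
  8531 − 5118 = 3413 bp
Sorted largest to smallest: 4568, 3413, 550 bp.

4568, 3413, 550 bp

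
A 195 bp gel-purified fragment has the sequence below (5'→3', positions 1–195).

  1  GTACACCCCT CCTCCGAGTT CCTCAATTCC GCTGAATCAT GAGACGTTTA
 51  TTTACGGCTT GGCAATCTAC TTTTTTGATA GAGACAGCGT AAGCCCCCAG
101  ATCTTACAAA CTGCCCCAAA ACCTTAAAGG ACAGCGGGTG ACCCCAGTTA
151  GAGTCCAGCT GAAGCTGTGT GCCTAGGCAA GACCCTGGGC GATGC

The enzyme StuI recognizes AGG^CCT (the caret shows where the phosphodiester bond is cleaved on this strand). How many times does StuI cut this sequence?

No occurrence of AGGCCT is present in the sequence.
StuI does not cut: 0 sites.

0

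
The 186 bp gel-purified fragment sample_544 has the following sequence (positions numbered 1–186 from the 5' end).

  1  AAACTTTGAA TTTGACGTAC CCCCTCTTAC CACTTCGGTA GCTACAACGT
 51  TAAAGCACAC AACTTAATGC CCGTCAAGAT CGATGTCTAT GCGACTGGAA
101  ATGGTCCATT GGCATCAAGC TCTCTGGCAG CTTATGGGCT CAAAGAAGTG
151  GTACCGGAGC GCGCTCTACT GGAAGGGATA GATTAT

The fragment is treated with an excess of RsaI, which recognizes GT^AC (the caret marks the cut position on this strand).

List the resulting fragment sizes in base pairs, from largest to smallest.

134, 34, 18 bp

RsaI sites (GTAC) start at positions 17, 151.
RsaI cuts after base 2 of each site, so after positions 18, 152.
Linear molecule, 2 cuts → 3 fragments:
  1–18 → 18 bp
  19–152 → 134 bp
  153–186 → 34 bp
Sorted largest to smallest: 134, 34, 18 bp.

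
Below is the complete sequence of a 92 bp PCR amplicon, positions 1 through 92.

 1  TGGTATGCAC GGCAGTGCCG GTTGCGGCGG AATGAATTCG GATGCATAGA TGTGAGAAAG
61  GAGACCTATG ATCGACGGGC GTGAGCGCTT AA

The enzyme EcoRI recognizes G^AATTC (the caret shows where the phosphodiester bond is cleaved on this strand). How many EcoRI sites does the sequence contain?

1

GAATTC occurs starting at position 34.
EcoRI cuts at 1 site.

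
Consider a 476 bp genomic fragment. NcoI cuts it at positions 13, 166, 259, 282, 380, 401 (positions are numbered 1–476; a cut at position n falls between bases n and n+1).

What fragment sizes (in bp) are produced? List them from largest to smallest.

153, 98, 93, 75, 23, 21, 13 bp

Linear molecule, 6 cuts → 7 fragments:
  13 − 0 = 13 bp
  166 − 13 = 153 bp
  259 − 166 = 93 bp
  282 − 259 = 23 bp
  380 − 282 = 98 bp
  401 − 380 = 21 bp
  476 − 401 = 75 bp
Sorted largest to smallest: 153, 98, 93, 75, 23, 21, 13 bp.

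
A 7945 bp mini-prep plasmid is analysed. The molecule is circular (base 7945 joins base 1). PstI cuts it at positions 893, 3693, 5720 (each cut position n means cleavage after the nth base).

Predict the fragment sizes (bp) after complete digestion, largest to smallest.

3118, 2800, 2027 bp

Circular molecule, 3 cuts → 3 fragments:
  3693 − 893 = 2800 bp
  5720 − 3693 = 2027 bp
  wrap: 7945 − 5720 + 893 = 3118 bp
Sorted largest to smallest: 3118, 2800, 2027 bp.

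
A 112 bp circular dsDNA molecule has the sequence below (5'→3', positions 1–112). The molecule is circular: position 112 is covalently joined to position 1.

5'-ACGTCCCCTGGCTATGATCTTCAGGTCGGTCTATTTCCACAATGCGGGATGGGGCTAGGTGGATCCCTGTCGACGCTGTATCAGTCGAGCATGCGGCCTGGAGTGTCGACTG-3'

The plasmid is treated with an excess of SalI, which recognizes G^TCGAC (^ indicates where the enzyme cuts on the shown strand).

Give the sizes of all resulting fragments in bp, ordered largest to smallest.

SalI sites (GTCGAC) start at positions 69, 105.
SalI cuts after the first base of each site, so after positions 69, 105.
Circular molecule, 2 cuts → 2 fragments:
  70–105 → 36 bp
  106–112 then 1–69 → 7 + 69 = 76 bp
Sorted largest to smallest: 76, 36 bp.

76, 36 bp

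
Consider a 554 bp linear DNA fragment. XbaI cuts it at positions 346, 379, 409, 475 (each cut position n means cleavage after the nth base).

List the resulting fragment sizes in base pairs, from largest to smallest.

346, 79, 66, 33, 30 bp

Linear molecule, 4 cuts → 5 fragments:
  346 − 0 = 346 bp
  379 − 346 = 33 bp
  409 − 379 = 30 bp
  475 − 409 = 66 bp
  554 − 475 = 79 bp
Sorted largest to smallest: 346, 79, 66, 33, 30 bp.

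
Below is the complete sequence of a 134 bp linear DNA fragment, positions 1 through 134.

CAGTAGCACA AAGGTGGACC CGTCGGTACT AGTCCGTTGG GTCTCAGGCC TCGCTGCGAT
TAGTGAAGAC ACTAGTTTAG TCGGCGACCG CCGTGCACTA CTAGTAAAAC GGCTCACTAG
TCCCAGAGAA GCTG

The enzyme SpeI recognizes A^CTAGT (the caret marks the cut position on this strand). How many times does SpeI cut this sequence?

ACTAGT occurs starting at positions 28, 71, 100, 116.
SpeI cuts at 4 sites.

4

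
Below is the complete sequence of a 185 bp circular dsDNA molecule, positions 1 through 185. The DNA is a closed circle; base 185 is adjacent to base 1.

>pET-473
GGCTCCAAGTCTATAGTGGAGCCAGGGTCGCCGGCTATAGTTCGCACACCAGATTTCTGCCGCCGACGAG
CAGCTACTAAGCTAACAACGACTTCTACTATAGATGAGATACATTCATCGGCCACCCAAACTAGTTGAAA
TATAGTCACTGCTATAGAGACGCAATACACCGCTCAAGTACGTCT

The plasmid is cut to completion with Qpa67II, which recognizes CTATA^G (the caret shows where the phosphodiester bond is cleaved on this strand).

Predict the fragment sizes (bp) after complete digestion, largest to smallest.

Qpa67II sites (CTATAG) start at positions 11, 35, 98, 152.
Qpa67II cuts after base 5 of each site (before the last base), so after positions 15, 39, 102, 156.
Circular molecule, 4 cuts → 4 fragments:
  16–39 → 24 bp
  40–102 → 63 bp
  103–156 → 54 bp
  157–185 then 1–15 → 29 + 15 = 44 bp
Sorted largest to smallest: 63, 54, 44, 24 bp.

63, 54, 44, 24 bp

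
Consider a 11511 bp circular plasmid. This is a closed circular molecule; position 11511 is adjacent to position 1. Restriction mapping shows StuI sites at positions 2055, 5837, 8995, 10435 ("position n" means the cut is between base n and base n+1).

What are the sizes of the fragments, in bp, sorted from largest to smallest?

3782, 3158, 3131, 1440 bp

Circular molecule, 4 cuts → 4 fragments:
  5837 − 2055 = 3782 bp
  8995 − 5837 = 3158 bp
  10435 − 8995 = 1440 bp
  wrap: 11511 − 10435 + 2055 = 3131 bp
Sorted largest to smallest: 3782, 3158, 3131, 1440 bp.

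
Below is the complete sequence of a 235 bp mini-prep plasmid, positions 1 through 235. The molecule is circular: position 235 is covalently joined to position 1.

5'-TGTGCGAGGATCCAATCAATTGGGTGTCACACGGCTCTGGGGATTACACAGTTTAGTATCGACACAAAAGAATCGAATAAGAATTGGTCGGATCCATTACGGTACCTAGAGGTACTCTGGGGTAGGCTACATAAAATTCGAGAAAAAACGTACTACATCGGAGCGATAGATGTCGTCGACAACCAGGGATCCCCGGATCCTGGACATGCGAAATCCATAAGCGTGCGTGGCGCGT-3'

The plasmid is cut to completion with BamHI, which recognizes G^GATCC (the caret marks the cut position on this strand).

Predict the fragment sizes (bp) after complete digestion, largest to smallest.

BamHI sites (GGATCC) start at positions 8, 90, 187, 195.
BamHI cuts after the first base of each site, so after positions 8, 90, 187, 195.
Circular molecule, 4 cuts → 4 fragments:
  9–90 → 82 bp
  91–187 → 97 bp
  188–195 → 8 bp
  196–235 then 1–8 → 40 + 8 = 48 bp
Sorted largest to smallest: 97, 82, 48, 8 bp.

97, 82, 48, 8 bp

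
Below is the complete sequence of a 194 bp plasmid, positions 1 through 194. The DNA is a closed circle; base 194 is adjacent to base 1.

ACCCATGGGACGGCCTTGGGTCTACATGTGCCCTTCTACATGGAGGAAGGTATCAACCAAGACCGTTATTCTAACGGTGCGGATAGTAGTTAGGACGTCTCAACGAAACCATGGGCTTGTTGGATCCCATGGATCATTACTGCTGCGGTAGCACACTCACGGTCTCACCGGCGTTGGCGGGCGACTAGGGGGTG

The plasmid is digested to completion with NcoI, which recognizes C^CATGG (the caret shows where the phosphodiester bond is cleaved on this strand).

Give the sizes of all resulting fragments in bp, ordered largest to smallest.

NcoI sites (CCATGG) start at positions 3, 109, 127.
NcoI cuts after the first base of each site, so after positions 3, 109, 127.
Circular molecule, 3 cuts → 3 fragments:
  4–109 → 106 bp
  110–127 → 18 bp
  128–194 then 1–3 → 67 + 3 = 70 bp
Sorted largest to smallest: 106, 70, 18 bp.

106, 70, 18 bp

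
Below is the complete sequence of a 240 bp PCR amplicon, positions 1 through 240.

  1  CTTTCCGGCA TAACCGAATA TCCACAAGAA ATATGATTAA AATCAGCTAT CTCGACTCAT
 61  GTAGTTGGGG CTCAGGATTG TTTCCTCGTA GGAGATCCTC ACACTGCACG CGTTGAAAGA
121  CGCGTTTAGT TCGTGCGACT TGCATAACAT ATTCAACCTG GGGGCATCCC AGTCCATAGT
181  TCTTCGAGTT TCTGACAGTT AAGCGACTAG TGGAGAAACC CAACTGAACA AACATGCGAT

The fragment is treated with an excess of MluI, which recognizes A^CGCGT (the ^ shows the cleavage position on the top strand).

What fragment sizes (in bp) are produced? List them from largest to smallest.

MluI sites (ACGCGT) start at positions 108, 120.
MluI cuts after the first base of each site, so after positions 108, 120.
Linear molecule, 2 cuts → 3 fragments:
  1–108 → 108 bp
  109–120 → 12 bp
  121–240 → 120 bp
Sorted largest to smallest: 120, 108, 12 bp.

120, 108, 12 bp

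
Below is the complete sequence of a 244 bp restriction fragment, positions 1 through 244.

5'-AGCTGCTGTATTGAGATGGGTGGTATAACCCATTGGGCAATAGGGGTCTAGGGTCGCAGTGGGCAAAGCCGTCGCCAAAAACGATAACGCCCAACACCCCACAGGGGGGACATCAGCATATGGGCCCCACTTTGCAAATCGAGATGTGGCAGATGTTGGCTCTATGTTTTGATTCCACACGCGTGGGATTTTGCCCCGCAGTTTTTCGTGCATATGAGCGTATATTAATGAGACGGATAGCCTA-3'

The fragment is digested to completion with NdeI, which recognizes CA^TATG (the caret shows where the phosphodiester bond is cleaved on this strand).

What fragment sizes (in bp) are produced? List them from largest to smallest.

NdeI sites (CATATG) start at positions 117, 211.
NdeI cuts after base 2 of each site, so after positions 118, 212.
Linear molecule, 2 cuts → 3 fragments:
  1–118 → 118 bp
  119–212 → 94 bp
  213–244 → 32 bp
Sorted largest to smallest: 118, 94, 32 bp.

118, 94, 32 bp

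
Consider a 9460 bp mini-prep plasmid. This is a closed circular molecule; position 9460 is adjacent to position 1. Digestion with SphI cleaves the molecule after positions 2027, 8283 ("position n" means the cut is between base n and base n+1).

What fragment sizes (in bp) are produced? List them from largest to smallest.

6256, 3204 bp

Circular molecule, 2 cuts → 2 fragments:
  8283 − 2027 = 6256 bp
  wrap: 9460 − 8283 + 2027 = 3204 bp
Sorted largest to smallest: 6256, 3204 bp.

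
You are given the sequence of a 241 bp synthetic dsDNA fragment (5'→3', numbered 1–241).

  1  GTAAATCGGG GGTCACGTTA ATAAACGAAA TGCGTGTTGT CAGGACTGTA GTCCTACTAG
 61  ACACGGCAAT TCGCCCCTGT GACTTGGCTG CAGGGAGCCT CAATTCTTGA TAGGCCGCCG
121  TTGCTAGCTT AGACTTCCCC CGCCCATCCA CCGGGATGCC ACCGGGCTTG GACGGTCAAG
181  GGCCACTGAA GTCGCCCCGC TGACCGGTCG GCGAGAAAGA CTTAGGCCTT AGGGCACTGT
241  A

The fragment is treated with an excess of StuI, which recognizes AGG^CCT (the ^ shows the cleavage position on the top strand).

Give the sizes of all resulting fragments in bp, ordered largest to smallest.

The StuI site (AGGCCT) starts at position 224.
StuI cuts after base 3 of each site, so after position 226.
Linear molecule, 1 cut → 2 fragments:
  1–226 → 226 bp
  227–241 → 15 bp
Sorted largest to smallest: 226, 15 bp.

226, 15 bp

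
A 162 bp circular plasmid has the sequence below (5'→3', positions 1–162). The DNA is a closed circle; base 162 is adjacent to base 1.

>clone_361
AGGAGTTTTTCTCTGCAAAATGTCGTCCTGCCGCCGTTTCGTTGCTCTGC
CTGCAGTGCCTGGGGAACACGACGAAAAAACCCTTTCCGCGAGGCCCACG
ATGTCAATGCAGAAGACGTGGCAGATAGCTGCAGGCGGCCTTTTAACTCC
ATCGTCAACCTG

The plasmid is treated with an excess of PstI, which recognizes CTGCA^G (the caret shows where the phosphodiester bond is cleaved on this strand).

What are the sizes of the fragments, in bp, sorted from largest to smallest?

PstI sites (CTGCAG) start at positions 51, 129.
PstI cuts after base 5 of each site (before the last base), so after positions 55, 133.
Circular molecule, 2 cuts → 2 fragments:
  56–133 → 78 bp
  134–162 then 1–55 → 29 + 55 = 84 bp
Sorted largest to smallest: 84, 78 bp.

84, 78 bp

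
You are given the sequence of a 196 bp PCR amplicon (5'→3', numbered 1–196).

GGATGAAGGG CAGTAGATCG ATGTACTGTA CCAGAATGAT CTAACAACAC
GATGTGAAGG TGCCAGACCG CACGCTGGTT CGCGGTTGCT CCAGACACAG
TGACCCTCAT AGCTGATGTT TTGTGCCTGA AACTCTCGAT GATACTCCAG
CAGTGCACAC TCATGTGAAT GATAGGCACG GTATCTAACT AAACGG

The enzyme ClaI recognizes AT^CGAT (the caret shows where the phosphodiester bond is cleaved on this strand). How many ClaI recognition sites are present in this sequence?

1

ATCGAT occurs starting at position 17.
ClaI cuts at 1 site.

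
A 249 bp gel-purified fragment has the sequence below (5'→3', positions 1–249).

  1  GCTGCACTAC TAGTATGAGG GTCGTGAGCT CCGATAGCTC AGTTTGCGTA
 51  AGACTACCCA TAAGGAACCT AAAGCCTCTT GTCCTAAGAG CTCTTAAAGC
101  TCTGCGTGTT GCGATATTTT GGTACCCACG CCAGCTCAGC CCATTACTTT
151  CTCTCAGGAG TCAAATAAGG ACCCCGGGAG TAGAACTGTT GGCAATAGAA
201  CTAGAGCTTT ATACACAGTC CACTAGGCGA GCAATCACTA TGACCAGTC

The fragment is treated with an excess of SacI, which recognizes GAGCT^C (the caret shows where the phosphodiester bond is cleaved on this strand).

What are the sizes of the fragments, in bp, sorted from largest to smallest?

SacI sites (GAGCTC) start at positions 26, 88.
SacI cuts after base 5 of each site (before the last base), so after positions 30, 92.
Linear molecule, 2 cuts → 3 fragments:
  1–30 → 30 bp
  31–92 → 62 bp
  93–249 → 157 bp
Sorted largest to smallest: 157, 62, 30 bp.

157, 62, 30 bp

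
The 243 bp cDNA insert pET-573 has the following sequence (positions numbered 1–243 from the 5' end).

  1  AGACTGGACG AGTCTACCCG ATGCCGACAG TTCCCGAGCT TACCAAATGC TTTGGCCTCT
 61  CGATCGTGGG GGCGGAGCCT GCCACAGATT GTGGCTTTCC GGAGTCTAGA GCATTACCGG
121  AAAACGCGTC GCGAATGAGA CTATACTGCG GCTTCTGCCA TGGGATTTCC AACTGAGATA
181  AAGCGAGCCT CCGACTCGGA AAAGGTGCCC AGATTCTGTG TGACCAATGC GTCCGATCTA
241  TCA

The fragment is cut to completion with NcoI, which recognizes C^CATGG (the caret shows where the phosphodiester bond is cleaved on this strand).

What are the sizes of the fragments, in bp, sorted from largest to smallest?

The NcoI site (CCATGG) starts at position 158.
NcoI cuts after the first base of each site, so after position 158.
Linear molecule, 1 cut → 2 fragments:
  1–158 → 158 bp
  159–243 → 85 bp
Sorted largest to smallest: 158, 85 bp.

158, 85 bp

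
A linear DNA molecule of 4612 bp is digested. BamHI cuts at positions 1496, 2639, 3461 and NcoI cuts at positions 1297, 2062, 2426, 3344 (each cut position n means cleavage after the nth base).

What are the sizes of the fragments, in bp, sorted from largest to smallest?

1297, 1151, 705, 566, 364, 213, 199, 117 bp

Combined cut positions (sorted): 1297, 1496, 2062, 2426, 2639, 3344, 3461.
Linear molecule, 7 cuts → 8 fragments:
  1297 − 0 = 1297 bp
  1496 − 1297 = 199 bp
  2062 − 1496 = 566 bp
  2426 − 2062 = 364 bp
  2639 − 2426 = 213 bp
  3344 − 2639 = 705 bp
  3461 − 3344 = 117 bp
  4612 − 3461 = 1151 bp
Sorted largest to smallest: 1297, 1151, 705, 566, 364, 213, 199, 117 bp.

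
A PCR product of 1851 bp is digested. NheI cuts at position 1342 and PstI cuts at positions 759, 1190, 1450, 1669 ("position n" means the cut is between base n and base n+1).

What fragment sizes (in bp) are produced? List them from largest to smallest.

Combined cut positions (sorted): 759, 1190, 1342, 1450, 1669.
Linear molecule, 5 cuts → 6 fragments:
  759 − 0 = 759 bp
  1190 − 759 = 431 bp
  1342 − 1190 = 152 bp
  1450 − 1342 = 108 bp
  1669 − 1450 = 219 bp
  1851 − 1669 = 182 bp
Sorted largest to smallest: 759, 431, 219, 182, 152, 108 bp.

759, 431, 219, 182, 152, 108 bp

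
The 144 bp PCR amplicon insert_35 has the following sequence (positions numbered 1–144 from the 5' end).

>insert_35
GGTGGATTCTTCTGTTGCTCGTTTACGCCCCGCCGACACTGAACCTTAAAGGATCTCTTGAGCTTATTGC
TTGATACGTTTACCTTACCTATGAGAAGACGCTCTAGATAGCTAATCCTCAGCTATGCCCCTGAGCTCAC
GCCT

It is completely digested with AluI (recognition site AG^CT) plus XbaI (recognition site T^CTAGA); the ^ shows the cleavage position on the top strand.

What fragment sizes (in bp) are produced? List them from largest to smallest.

62, 41, 13, 11, 9, 8 bp

AluI sites (AGCT) start at positions 61, 110, 121, 134.
AluI cuts after base 2 of each site, so after positions 62, 111, 122, 135.
The XbaI site (TCTAGA) starts at position 103.
XbaI cuts after the first base of each site, so after position 103.
Combined cut positions: 62, 103, 111, 122, 135.
Linear molecule, 5 cuts → 6 fragments:
  1–62 → 62 bp
  63–103 → 41 bp
  104–111 → 8 bp
  112–122 → 11 bp
  123–135 → 13 bp
  136–144 → 9 bp
Sorted largest to smallest: 62, 41, 13, 11, 9, 8 bp.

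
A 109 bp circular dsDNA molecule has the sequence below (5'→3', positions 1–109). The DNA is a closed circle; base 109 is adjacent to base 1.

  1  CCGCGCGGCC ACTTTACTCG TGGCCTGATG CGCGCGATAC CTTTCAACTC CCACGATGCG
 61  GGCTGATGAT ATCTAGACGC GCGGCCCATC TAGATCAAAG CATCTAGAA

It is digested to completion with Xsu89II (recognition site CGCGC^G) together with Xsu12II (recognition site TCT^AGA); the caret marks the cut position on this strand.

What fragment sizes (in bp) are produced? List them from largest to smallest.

39, 29, 14, 10, 9, 8 bp

Xsu89II sites (CGCGCG) start at positions 2, 31, 78.
Xsu89II cuts after base 5 of each site (before the last base), so after positions 6, 35, 82.
Xsu12II sites (TCTAGA) start at positions 72, 89, 103.
Xsu12II cuts after base 3 of each site, so after positions 74, 91, 105.
Combined cut positions: 6, 35, 74, 82, 91, 105.
Circular molecule, 6 cuts → 6 fragments:
  7–35 → 29 bp
  36–74 → 39 bp
  75–82 → 8 bp
  83–91 → 9 bp
  92–105 → 14 bp
  106–109 then 1–6 → 4 + 6 = 10 bp
Sorted largest to smallest: 39, 29, 14, 10, 9, 8 bp.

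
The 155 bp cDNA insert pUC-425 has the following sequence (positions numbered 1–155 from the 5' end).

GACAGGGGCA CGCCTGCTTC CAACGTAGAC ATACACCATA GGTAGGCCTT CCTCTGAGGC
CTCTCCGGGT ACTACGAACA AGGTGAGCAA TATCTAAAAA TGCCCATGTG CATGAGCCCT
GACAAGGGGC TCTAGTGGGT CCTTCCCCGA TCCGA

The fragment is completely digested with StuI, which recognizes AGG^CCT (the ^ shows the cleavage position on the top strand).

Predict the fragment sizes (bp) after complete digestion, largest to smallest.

96, 46, 13 bp

StuI sites (AGGCCT) start at positions 44, 57.
StuI cuts after base 3 of each site, so after positions 46, 59.
Linear molecule, 2 cuts → 3 fragments:
  1–46 → 46 bp
  47–59 → 13 bp
  60–155 → 96 bp
Sorted largest to smallest: 96, 46, 13 bp.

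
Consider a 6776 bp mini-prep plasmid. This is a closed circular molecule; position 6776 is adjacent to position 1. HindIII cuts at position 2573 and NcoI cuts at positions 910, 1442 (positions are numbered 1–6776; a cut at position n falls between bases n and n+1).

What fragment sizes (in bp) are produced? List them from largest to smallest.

5113, 1131, 532 bp

Combined cut positions (sorted): 910, 1442, 2573.
Circular molecule, 3 cuts → 3 fragments:
  1442 − 910 = 532 bp
  2573 − 1442 = 1131 bp
  wrap: 6776 − 2573 + 910 = 5113 bp
Sorted largest to smallest: 5113, 1131, 532 bp.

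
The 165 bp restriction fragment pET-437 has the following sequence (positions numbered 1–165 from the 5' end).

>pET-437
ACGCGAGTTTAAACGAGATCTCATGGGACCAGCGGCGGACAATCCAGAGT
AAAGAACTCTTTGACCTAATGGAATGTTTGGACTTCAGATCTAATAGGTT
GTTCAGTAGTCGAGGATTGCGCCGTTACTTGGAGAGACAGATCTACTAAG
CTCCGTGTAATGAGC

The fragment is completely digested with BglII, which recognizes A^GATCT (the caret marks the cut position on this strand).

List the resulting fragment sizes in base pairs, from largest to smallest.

BglII sites (AGATCT) start at positions 16, 87, 139.
BglII cuts after the first base of each site, so after positions 16, 87, 139.
Linear molecule, 3 cuts → 4 fragments:
  1–16 → 16 bp
  17–87 → 71 bp
  88–139 → 52 bp
  140–165 → 26 bp
Sorted largest to smallest: 71, 52, 26, 16 bp.

71, 52, 26, 16 bp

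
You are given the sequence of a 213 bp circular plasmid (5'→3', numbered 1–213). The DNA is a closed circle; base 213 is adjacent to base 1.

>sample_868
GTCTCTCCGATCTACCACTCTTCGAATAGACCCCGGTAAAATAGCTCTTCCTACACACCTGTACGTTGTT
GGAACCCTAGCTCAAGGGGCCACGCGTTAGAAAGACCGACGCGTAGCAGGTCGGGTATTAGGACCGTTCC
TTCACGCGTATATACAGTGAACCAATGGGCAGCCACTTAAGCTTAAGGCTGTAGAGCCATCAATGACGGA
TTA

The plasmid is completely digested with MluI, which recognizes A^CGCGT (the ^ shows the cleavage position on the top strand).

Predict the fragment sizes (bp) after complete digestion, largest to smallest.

MluI sites (ACGCGT) start at positions 92, 109, 144.
MluI cuts after the first base of each site, so after positions 92, 109, 144.
Circular molecule, 3 cuts → 3 fragments:
  93–109 → 17 bp
  110–144 → 35 bp
  145–213 then 1–92 → 69 + 92 = 161 bp
Sorted largest to smallest: 161, 35, 17 bp.

161, 35, 17 bp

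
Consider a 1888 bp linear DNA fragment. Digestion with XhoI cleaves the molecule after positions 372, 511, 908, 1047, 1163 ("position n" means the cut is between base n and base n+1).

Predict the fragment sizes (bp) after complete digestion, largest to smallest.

Linear molecule, 5 cuts → 6 fragments:
  372 − 0 = 372 bp
  511 − 372 = 139 bp
  908 − 511 = 397 bp
  1047 − 908 = 139 bp
  1163 − 1047 = 116 bp
  1888 − 1163 = 725 bp
Sorted largest to smallest: 725, 397, 372, 139, 139, 116 bp.

725, 397, 372, 139, 139, 116 bp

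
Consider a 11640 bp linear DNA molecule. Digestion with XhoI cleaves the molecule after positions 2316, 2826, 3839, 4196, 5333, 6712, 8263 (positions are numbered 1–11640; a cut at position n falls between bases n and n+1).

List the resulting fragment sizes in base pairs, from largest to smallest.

Linear molecule, 7 cuts → 8 fragments:
  2316 − 0 = 2316 bp
  2826 − 2316 = 510 bp
  3839 − 2826 = 1013 bp
  4196 − 3839 = 357 bp
  5333 − 4196 = 1137 bp
  6712 − 5333 = 1379 bp
  8263 − 6712 = 1551 bp
  11640 − 8263 = 3377 bp
Sorted largest to smallest: 3377, 2316, 1551, 1379, 1137, 1013, 510, 357 bp.

3377, 2316, 1551, 1379, 1137, 1013, 510, 357 bp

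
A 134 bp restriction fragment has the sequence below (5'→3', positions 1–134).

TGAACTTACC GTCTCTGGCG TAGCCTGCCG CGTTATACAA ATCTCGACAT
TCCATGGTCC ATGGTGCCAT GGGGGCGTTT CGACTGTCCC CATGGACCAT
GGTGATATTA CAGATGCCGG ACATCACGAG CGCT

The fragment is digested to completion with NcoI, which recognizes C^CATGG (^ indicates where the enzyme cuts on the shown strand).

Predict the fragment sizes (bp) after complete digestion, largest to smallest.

NcoI sites (CCATGG) start at positions 52, 59, 67, 90, 97.
NcoI cuts after the first base of each site, so after positions 52, 59, 67, 90, 97.
Linear molecule, 5 cuts → 6 fragments:
  1–52 → 52 bp
  53–59 → 7 bp
  60–67 → 8 bp
  68–90 → 23 bp
  91–97 → 7 bp
  98–134 → 37 bp
Sorted largest to smallest: 52, 37, 23, 8, 7, 7 bp.

52, 37, 23, 8, 7, 7 bp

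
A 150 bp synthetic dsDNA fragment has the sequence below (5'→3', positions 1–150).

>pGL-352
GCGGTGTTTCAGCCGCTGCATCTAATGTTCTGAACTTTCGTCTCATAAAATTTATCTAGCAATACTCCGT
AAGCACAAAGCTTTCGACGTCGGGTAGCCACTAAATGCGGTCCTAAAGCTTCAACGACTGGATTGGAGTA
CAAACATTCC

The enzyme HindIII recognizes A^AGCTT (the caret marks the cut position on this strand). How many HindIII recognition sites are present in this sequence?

AAGCTT occurs starting at positions 78, 116.
HindIII cuts at 2 sites.

2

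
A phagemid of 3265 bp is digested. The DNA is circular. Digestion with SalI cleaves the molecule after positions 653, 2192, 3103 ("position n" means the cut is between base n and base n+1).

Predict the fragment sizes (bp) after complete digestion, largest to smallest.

1539, 911, 815 bp

Circular molecule, 3 cuts → 3 fragments:
  2192 − 653 = 1539 bp
  3103 − 2192 = 911 bp
  wrap: 3265 − 3103 + 653 = 815 bp
Sorted largest to smallest: 1539, 911, 815 bp.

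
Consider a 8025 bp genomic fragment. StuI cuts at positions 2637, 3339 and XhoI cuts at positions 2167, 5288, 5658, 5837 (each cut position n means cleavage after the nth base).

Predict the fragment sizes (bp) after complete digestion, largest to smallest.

2188, 2167, 1949, 702, 470, 370, 179 bp

Combined cut positions (sorted): 2167, 2637, 3339, 5288, 5658, 5837.
Linear molecule, 6 cuts → 7 fragments:
  2167 − 0 = 2167 bp
  2637 − 2167 = 470 bp
  3339 − 2637 = 702 bp
  5288 − 3339 = 1949 bp
  5658 − 5288 = 370 bp
  5837 − 5658 = 179 bp
  8025 − 5837 = 2188 bp
Sorted largest to smallest: 2188, 2167, 1949, 702, 470, 370, 179 bp.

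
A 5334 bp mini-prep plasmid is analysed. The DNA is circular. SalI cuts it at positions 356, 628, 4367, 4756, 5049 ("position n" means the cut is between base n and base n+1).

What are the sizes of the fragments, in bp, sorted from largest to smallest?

3739, 641, 389, 293, 272 bp

Circular molecule, 5 cuts → 5 fragments:
  628 − 356 = 272 bp
  4367 − 628 = 3739 bp
  4756 − 4367 = 389 bp
  5049 − 4756 = 293 bp
  wrap: 5334 − 5049 + 356 = 641 bp
Sorted largest to smallest: 3739, 641, 389, 293, 272 bp.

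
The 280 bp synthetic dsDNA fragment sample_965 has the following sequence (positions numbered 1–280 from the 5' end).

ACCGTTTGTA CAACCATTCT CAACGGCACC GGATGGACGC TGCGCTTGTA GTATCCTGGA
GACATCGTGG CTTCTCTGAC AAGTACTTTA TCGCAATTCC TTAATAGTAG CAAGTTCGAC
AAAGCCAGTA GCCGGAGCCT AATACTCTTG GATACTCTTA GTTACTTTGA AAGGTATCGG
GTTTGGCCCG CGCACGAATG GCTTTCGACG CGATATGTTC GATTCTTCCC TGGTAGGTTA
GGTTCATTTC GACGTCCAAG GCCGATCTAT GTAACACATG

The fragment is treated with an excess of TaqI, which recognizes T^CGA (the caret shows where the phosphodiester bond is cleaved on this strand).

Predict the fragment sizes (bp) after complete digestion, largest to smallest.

TaqI sites (TCGA) start at positions 116, 205, 219, 249.
TaqI cuts after the first base of each site, so after positions 116, 205, 219, 249.
Linear molecule, 4 cuts → 5 fragments:
  1–116 → 116 bp
  117–205 → 89 bp
  206–219 → 14 bp
  220–249 → 30 bp
  250–280 → 31 bp
Sorted largest to smallest: 116, 89, 31, 30, 14 bp.

116, 89, 31, 30, 14 bp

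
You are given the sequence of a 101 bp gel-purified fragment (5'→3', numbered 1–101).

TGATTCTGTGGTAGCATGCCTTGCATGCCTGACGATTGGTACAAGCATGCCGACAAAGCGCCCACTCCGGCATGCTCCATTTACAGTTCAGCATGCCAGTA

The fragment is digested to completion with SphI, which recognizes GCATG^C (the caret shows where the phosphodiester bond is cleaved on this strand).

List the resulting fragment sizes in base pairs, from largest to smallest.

SphI sites (GCATGC) start at positions 14, 23, 45, 70, 91.
SphI cuts after base 5 of each site (before the last base), so after positions 18, 27, 49, 74, 95.
Linear molecule, 5 cuts → 6 fragments:
  1–18 → 18 bp
  19–27 → 9 bp
  28–49 → 22 bp
  50–74 → 25 bp
  75–95 → 21 bp
  96–101 → 6 bp
Sorted largest to smallest: 25, 22, 21, 18, 9, 6 bp.

25, 22, 21, 18, 9, 6 bp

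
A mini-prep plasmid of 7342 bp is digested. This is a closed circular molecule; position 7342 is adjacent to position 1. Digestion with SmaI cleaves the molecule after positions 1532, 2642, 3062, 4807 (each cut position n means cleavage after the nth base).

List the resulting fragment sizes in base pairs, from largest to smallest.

Circular molecule, 4 cuts → 4 fragments:
  2642 − 1532 = 1110 bp
  3062 − 2642 = 420 bp
  4807 − 3062 = 1745 bp
  wrap: 7342 − 4807 + 1532 = 4067 bp
Sorted largest to smallest: 4067, 1745, 1110, 420 bp.

4067, 1745, 1110, 420 bp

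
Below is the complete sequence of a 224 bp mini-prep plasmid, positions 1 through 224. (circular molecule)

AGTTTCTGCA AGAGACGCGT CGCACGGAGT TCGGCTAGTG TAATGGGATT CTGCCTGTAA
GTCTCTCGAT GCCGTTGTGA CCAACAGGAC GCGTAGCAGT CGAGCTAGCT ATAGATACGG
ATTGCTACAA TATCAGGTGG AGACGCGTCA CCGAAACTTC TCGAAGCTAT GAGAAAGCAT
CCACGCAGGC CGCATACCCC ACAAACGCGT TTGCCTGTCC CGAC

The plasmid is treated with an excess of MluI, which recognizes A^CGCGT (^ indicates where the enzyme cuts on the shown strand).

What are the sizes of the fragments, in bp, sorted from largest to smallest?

74, 62, 54, 34 bp

MluI sites (ACGCGT) start at positions 15, 89, 143, 205.
MluI cuts after the first base of each site, so after positions 15, 89, 143, 205.
Circular molecule, 4 cuts → 4 fragments:
  16–89 → 74 bp
  90–143 → 54 bp
  144–205 → 62 bp
  206–224 then 1–15 → 19 + 15 = 34 bp
Sorted largest to smallest: 74, 62, 54, 34 bp.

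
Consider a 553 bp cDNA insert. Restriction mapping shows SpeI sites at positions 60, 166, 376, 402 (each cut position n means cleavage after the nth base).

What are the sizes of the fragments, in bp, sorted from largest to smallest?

Linear molecule, 4 cuts → 5 fragments:
  60 − 0 = 60 bp
  166 − 60 = 106 bp
  376 − 166 = 210 bp
  402 − 376 = 26 bp
  553 − 402 = 151 bp
Sorted largest to smallest: 210, 151, 106, 60, 26 bp.

210, 151, 106, 60, 26 bp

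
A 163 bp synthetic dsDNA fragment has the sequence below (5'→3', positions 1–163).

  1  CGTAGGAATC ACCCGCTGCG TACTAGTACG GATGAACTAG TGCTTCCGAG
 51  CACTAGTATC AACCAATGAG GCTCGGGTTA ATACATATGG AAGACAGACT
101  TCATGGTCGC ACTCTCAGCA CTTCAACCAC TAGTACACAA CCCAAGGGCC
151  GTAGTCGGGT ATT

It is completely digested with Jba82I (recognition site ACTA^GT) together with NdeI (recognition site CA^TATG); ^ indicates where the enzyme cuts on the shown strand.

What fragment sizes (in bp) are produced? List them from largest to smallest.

47, 31, 30, 25, 16, 14 bp

Jba82I sites (ACTAGT) start at positions 22, 36, 52, 129.
Jba82I cuts after base 4 of each site, so after positions 25, 39, 55, 132.
The NdeI site (CATATG) starts at position 84.
NdeI cuts after base 2 of each site, so after position 85.
Combined cut positions: 25, 39, 55, 85, 132.
Linear molecule, 5 cuts → 6 fragments:
  1–25 → 25 bp
  26–39 → 14 bp
  40–55 → 16 bp
  56–85 → 30 bp
  86–132 → 47 bp
  133–163 → 31 bp
Sorted largest to smallest: 47, 31, 30, 25, 16, 14 bp.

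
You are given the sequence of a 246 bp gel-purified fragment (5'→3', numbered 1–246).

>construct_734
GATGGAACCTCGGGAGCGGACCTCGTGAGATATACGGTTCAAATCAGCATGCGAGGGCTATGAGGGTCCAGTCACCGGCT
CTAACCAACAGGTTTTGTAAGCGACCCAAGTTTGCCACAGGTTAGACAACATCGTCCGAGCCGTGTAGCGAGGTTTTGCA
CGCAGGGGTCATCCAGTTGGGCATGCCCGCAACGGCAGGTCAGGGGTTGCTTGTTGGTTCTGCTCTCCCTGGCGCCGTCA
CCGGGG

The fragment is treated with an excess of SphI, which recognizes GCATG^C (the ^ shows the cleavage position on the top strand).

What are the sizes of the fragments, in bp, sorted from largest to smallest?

134, 61, 51 bp

SphI sites (GCATGC) start at positions 47, 181.
SphI cuts after base 5 of each site (before the last base), so after positions 51, 185.
Linear molecule, 2 cuts → 3 fragments:
  1–51 → 51 bp
  52–185 → 134 bp
  186–246 → 61 bp
Sorted largest to smallest: 134, 61, 51 bp.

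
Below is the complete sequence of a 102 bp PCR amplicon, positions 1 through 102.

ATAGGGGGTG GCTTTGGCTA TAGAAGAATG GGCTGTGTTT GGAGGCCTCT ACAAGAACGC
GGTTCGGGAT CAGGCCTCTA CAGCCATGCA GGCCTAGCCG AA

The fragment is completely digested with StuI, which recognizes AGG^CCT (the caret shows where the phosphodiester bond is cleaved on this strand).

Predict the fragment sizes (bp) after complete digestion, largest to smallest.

StuI sites (AGGCCT) start at positions 43, 72, 90.
StuI cuts after base 3 of each site, so after positions 45, 74, 92.
Linear molecule, 3 cuts → 4 fragments:
  1–45 → 45 bp
  46–74 → 29 bp
  75–92 → 18 bp
  93–102 → 10 bp
Sorted largest to smallest: 45, 29, 18, 10 bp.

45, 29, 18, 10 bp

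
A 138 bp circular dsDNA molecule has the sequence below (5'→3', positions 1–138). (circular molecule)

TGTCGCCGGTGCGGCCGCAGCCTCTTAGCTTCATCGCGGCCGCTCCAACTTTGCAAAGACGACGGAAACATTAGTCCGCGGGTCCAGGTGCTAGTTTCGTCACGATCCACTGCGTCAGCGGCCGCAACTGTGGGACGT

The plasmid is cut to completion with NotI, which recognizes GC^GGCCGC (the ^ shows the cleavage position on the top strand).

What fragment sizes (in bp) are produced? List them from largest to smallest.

82, 31, 25 bp

NotI sites (GCGGCCGC) start at positions 11, 36, 118.
NotI cuts after base 2 of each site, so after positions 12, 37, 119.
Circular molecule, 3 cuts → 3 fragments:
  13–37 → 25 bp
  38–119 → 82 bp
  120–138 then 1–12 → 19 + 12 = 31 bp
Sorted largest to smallest: 82, 31, 25 bp.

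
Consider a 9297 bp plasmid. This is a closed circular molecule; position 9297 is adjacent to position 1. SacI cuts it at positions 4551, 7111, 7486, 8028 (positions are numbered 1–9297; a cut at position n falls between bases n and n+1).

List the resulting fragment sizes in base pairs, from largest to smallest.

5820, 2560, 542, 375 bp

Circular molecule, 4 cuts → 4 fragments:
  7111 − 4551 = 2560 bp
  7486 − 7111 = 375 bp
  8028 − 7486 = 542 bp
  wrap: 9297 − 8028 + 4551 = 5820 bp
Sorted largest to smallest: 5820, 2560, 542, 375 bp.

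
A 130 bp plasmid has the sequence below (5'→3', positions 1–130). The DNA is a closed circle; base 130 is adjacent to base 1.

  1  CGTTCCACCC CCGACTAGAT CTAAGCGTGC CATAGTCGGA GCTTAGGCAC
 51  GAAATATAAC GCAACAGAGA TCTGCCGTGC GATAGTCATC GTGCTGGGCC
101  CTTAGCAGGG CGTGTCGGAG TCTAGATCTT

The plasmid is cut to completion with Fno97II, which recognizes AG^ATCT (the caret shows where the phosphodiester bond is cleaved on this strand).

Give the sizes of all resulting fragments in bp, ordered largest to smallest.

56, 51, 23 bp

Fno97II sites (AGATCT) start at positions 17, 68, 124.
Fno97II cuts after base 2 of each site, so after positions 18, 69, 125.
Circular molecule, 3 cuts → 3 fragments:
  19–69 → 51 bp
  70–125 → 56 bp
  126–130 then 1–18 → 5 + 18 = 23 bp
Sorted largest to smallest: 56, 51, 23 bp.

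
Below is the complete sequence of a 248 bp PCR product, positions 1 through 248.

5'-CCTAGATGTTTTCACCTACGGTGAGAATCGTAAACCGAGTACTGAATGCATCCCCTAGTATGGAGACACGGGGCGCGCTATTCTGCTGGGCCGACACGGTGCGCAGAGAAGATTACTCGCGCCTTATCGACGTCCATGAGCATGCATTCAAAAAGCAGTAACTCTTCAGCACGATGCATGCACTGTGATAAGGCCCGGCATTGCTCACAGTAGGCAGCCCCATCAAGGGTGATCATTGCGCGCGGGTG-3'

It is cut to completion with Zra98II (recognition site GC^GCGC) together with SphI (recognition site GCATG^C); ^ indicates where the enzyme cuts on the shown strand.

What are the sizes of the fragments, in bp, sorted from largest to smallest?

Zra98II sites (GCGCGC) start at positions 73, 238.
Zra98II cuts after base 2 of each site, so after positions 74, 239.
SphI sites (GCATGC) start at positions 140, 176.
SphI cuts after base 5 of each site (before the last base), so after positions 144, 180.
Combined cut positions: 74, 144, 180, 239.
Linear molecule, 4 cuts → 5 fragments:
  1–74 → 74 bp
  75–144 → 70 bp
  145–180 → 36 bp
  181–239 → 59 bp
  240–248 → 9 bp
Sorted largest to smallest: 74, 70, 59, 36, 9 bp.

74, 70, 59, 36, 9 bp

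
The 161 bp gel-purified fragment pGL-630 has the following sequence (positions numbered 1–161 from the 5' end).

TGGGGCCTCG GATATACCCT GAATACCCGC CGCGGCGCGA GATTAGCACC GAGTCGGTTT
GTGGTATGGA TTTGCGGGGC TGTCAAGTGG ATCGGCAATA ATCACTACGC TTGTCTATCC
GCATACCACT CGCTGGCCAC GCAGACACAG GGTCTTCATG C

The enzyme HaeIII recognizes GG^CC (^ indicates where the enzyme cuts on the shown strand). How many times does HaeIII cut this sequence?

GGCC occurs starting at positions 4, 135.
HaeIII cuts at 2 sites.

2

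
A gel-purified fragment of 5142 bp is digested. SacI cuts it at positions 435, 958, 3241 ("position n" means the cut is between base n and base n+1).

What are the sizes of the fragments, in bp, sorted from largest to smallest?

2283, 1901, 523, 435 bp

Linear molecule, 3 cuts → 4 fragments:
  435 − 0 = 435 bp
  958 − 435 = 523 bp
  3241 − 958 = 2283 bp
  5142 − 3241 = 1901 bp
Sorted largest to smallest: 2283, 1901, 523, 435 bp.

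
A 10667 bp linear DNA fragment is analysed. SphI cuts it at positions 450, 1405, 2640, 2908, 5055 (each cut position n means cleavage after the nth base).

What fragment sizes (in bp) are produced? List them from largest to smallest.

5612, 2147, 1235, 955, 450, 268 bp

Linear molecule, 5 cuts → 6 fragments:
  450 − 0 = 450 bp
  1405 − 450 = 955 bp
  2640 − 1405 = 1235 bp
  2908 − 2640 = 268 bp
  5055 − 2908 = 2147 bp
  10667 − 5055 = 5612 bp
Sorted largest to smallest: 5612, 2147, 1235, 955, 450, 268 bp.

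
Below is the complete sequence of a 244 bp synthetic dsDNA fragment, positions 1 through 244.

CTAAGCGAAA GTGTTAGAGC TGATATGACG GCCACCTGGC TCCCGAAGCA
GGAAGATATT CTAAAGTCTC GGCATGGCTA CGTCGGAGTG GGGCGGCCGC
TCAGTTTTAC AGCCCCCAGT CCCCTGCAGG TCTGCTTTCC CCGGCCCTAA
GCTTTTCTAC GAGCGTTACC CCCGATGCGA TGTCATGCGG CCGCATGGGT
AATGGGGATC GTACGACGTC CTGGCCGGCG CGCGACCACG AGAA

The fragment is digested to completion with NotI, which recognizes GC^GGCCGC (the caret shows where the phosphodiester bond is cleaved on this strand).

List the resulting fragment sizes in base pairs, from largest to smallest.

94, 94, 56 bp

NotI sites (GCGGCCGC) start at positions 93, 187.
NotI cuts after base 2 of each site, so after positions 94, 188.
Linear molecule, 2 cuts → 3 fragments:
  1–94 → 94 bp
  95–188 → 94 bp
  189–244 → 56 bp
Sorted largest to smallest: 94, 94, 56 bp.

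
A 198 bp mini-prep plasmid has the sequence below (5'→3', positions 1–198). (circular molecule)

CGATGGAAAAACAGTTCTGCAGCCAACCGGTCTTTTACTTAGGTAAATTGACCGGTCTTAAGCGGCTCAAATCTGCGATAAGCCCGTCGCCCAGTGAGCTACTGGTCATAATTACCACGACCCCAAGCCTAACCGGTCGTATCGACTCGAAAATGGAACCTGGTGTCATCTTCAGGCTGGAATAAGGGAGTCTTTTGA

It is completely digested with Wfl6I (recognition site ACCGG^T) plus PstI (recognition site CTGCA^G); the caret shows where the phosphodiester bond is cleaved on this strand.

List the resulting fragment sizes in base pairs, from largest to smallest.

Wfl6I sites (ACCGGT) start at positions 26, 51, 132.
Wfl6I cuts after base 5 of each site (before the last base), so after positions 30, 55, 136.
The PstI site (CTGCAG) starts at position 17.
PstI cuts after base 5 of each site (before the last base), so after position 21.
Combined cut positions: 21, 30, 55, 136.
Circular molecule, 4 cuts → 4 fragments:
  22–30 → 9 bp
  31–55 → 25 bp
  56–136 → 81 bp
  137–198 then 1–21 → 62 + 21 = 83 bp
Sorted largest to smallest: 83, 81, 25, 9 bp.

83, 81, 25, 9 bp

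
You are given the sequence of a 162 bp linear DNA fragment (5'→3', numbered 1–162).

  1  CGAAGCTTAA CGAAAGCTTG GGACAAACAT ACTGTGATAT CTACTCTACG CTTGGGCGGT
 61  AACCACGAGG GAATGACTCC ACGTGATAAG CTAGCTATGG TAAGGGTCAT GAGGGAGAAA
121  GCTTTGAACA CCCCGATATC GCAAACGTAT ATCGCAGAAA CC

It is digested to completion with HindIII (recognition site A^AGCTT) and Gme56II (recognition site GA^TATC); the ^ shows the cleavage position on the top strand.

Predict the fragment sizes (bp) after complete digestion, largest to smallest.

82, 26, 23, 17, 11, 3 bp

HindIII sites (AAGCTT) start at positions 3, 14, 119.
HindIII cuts after the first base of each site, so after positions 3, 14, 119.
Gme56II sites (GATATC) start at positions 36, 135.
Gme56II cuts after base 2 of each site, so after positions 37, 136.
Combined cut positions: 3, 14, 37, 119, 136.
Linear molecule, 5 cuts → 6 fragments:
  1–3 → 3 bp
  4–14 → 11 bp
  15–37 → 23 bp
  38–119 → 82 bp
  120–136 → 17 bp
  137–162 → 26 bp
Sorted largest to smallest: 82, 26, 23, 17, 11, 3 bp.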